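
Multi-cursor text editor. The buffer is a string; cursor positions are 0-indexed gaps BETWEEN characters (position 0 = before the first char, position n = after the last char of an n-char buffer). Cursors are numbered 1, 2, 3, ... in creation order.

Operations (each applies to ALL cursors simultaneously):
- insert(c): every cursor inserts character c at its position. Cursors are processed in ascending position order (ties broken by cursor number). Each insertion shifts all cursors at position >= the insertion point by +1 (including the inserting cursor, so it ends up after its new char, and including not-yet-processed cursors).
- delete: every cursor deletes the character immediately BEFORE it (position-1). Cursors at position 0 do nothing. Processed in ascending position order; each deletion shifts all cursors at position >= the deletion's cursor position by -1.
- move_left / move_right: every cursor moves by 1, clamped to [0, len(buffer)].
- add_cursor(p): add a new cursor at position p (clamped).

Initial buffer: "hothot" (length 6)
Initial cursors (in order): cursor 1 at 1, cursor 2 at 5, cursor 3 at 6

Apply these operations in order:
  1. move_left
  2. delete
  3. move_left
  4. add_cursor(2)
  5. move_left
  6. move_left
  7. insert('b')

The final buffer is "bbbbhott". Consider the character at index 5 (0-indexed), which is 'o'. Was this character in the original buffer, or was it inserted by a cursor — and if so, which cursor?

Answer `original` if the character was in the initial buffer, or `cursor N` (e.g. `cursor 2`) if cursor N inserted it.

Answer: original

Derivation:
After op 1 (move_left): buffer="hothot" (len 6), cursors c1@0 c2@4 c3@5, authorship ......
After op 2 (delete): buffer="hott" (len 4), cursors c1@0 c2@3 c3@3, authorship ....
After op 3 (move_left): buffer="hott" (len 4), cursors c1@0 c2@2 c3@2, authorship ....
After op 4 (add_cursor(2)): buffer="hott" (len 4), cursors c1@0 c2@2 c3@2 c4@2, authorship ....
After op 5 (move_left): buffer="hott" (len 4), cursors c1@0 c2@1 c3@1 c4@1, authorship ....
After op 6 (move_left): buffer="hott" (len 4), cursors c1@0 c2@0 c3@0 c4@0, authorship ....
After op 7 (insert('b')): buffer="bbbbhott" (len 8), cursors c1@4 c2@4 c3@4 c4@4, authorship 1234....
Authorship (.=original, N=cursor N): 1 2 3 4 . . . .
Index 5: author = original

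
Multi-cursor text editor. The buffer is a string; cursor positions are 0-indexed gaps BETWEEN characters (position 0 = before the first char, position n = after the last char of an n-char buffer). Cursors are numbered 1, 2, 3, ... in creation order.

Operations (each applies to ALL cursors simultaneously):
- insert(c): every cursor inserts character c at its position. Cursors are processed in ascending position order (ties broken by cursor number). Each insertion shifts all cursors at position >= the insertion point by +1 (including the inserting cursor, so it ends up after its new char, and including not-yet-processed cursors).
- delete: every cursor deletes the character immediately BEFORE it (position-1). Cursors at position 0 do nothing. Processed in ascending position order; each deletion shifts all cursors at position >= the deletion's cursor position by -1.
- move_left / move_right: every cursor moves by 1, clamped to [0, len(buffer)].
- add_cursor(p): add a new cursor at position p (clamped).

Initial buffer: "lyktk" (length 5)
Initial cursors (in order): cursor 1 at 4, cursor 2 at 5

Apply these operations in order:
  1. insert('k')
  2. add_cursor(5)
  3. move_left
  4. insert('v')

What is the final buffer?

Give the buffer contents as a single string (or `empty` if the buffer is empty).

After op 1 (insert('k')): buffer="lyktkkk" (len 7), cursors c1@5 c2@7, authorship ....1.2
After op 2 (add_cursor(5)): buffer="lyktkkk" (len 7), cursors c1@5 c3@5 c2@7, authorship ....1.2
After op 3 (move_left): buffer="lyktkkk" (len 7), cursors c1@4 c3@4 c2@6, authorship ....1.2
After op 4 (insert('v')): buffer="lyktvvkkvk" (len 10), cursors c1@6 c3@6 c2@9, authorship ....131.22

Answer: lyktvvkkvk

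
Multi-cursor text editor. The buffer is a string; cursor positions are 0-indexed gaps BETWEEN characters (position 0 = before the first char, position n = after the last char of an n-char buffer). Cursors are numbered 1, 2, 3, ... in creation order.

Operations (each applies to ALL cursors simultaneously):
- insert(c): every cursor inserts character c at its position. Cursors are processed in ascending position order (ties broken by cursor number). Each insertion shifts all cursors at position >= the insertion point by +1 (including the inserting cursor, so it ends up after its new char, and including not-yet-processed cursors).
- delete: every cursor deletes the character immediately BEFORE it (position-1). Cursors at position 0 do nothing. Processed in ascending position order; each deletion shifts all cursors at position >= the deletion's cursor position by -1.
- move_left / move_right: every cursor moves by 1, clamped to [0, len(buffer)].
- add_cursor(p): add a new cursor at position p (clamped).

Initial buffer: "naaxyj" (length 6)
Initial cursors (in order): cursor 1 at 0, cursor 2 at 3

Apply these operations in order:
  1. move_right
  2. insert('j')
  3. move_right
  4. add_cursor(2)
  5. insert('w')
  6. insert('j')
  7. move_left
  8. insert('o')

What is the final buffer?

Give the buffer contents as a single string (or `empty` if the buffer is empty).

Answer: njwojawojaxjywojj

Derivation:
After op 1 (move_right): buffer="naaxyj" (len 6), cursors c1@1 c2@4, authorship ......
After op 2 (insert('j')): buffer="njaaxjyj" (len 8), cursors c1@2 c2@6, authorship .1...2..
After op 3 (move_right): buffer="njaaxjyj" (len 8), cursors c1@3 c2@7, authorship .1...2..
After op 4 (add_cursor(2)): buffer="njaaxjyj" (len 8), cursors c3@2 c1@3 c2@7, authorship .1...2..
After op 5 (insert('w')): buffer="njwawaxjywj" (len 11), cursors c3@3 c1@5 c2@10, authorship .13.1..2.2.
After op 6 (insert('j')): buffer="njwjawjaxjywjj" (len 14), cursors c3@4 c1@7 c2@13, authorship .133.11..2.22.
After op 7 (move_left): buffer="njwjawjaxjywjj" (len 14), cursors c3@3 c1@6 c2@12, authorship .133.11..2.22.
After op 8 (insert('o')): buffer="njwojawojaxjywojj" (len 17), cursors c3@4 c1@8 c2@15, authorship .1333.111..2.222.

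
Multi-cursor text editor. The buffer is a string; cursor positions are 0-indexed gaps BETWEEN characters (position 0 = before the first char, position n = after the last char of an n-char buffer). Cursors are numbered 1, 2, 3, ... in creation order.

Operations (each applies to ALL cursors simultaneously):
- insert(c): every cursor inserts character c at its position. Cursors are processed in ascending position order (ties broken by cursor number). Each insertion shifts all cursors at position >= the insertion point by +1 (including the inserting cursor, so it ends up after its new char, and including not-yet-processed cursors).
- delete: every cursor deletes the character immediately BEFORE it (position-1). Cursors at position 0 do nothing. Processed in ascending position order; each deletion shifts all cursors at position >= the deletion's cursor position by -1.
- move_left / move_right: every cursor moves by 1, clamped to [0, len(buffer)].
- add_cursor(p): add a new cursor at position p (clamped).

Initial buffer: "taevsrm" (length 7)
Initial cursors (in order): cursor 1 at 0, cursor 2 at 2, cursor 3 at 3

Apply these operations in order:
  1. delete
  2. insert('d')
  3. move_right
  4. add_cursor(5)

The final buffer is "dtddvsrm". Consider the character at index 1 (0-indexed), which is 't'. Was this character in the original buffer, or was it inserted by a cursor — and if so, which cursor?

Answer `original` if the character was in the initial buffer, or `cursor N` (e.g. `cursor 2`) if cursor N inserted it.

Answer: original

Derivation:
After op 1 (delete): buffer="tvsrm" (len 5), cursors c1@0 c2@1 c3@1, authorship .....
After op 2 (insert('d')): buffer="dtddvsrm" (len 8), cursors c1@1 c2@4 c3@4, authorship 1.23....
After op 3 (move_right): buffer="dtddvsrm" (len 8), cursors c1@2 c2@5 c3@5, authorship 1.23....
After op 4 (add_cursor(5)): buffer="dtddvsrm" (len 8), cursors c1@2 c2@5 c3@5 c4@5, authorship 1.23....
Authorship (.=original, N=cursor N): 1 . 2 3 . . . .
Index 1: author = original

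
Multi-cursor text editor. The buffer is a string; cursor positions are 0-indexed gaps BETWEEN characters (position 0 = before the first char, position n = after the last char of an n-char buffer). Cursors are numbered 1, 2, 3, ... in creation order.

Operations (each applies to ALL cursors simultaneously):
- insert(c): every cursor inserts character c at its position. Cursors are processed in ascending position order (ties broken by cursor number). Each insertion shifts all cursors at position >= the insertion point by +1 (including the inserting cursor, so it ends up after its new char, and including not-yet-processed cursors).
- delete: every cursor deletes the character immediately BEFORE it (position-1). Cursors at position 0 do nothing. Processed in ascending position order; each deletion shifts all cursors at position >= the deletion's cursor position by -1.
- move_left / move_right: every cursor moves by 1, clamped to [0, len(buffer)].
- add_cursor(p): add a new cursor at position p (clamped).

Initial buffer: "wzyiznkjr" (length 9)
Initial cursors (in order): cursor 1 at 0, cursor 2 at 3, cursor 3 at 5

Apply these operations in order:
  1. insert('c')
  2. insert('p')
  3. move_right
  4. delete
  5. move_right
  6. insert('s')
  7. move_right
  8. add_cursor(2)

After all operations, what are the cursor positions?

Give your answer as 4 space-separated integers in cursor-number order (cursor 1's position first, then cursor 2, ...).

After op 1 (insert('c')): buffer="cwzycizcnkjr" (len 12), cursors c1@1 c2@5 c3@8, authorship 1...2..3....
After op 2 (insert('p')): buffer="cpwzycpizcpnkjr" (len 15), cursors c1@2 c2@7 c3@11, authorship 11...22..33....
After op 3 (move_right): buffer="cpwzycpizcpnkjr" (len 15), cursors c1@3 c2@8 c3@12, authorship 11...22..33....
After op 4 (delete): buffer="cpzycpzcpkjr" (len 12), cursors c1@2 c2@6 c3@9, authorship 11..22.33...
After op 5 (move_right): buffer="cpzycpzcpkjr" (len 12), cursors c1@3 c2@7 c3@10, authorship 11..22.33...
After op 6 (insert('s')): buffer="cpzsycpzscpksjr" (len 15), cursors c1@4 c2@9 c3@13, authorship 11.1.22.233.3..
After op 7 (move_right): buffer="cpzsycpzscpksjr" (len 15), cursors c1@5 c2@10 c3@14, authorship 11.1.22.233.3..
After op 8 (add_cursor(2)): buffer="cpzsycpzscpksjr" (len 15), cursors c4@2 c1@5 c2@10 c3@14, authorship 11.1.22.233.3..

Answer: 5 10 14 2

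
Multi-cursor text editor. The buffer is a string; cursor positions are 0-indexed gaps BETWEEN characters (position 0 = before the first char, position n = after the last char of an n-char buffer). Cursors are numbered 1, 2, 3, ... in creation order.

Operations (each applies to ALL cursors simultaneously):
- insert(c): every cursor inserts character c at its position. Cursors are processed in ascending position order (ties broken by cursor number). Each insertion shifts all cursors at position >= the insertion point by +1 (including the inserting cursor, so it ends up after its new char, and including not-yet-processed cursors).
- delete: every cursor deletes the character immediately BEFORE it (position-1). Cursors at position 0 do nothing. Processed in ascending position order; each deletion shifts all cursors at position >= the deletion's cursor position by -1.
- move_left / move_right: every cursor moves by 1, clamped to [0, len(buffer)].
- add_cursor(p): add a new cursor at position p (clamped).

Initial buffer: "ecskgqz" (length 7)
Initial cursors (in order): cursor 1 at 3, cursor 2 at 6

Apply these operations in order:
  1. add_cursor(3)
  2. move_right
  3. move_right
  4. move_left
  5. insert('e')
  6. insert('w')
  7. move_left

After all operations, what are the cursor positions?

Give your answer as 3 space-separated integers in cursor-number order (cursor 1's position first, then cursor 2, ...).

After op 1 (add_cursor(3)): buffer="ecskgqz" (len 7), cursors c1@3 c3@3 c2@6, authorship .......
After op 2 (move_right): buffer="ecskgqz" (len 7), cursors c1@4 c3@4 c2@7, authorship .......
After op 3 (move_right): buffer="ecskgqz" (len 7), cursors c1@5 c3@5 c2@7, authorship .......
After op 4 (move_left): buffer="ecskgqz" (len 7), cursors c1@4 c3@4 c2@6, authorship .......
After op 5 (insert('e')): buffer="ecskeegqez" (len 10), cursors c1@6 c3@6 c2@9, authorship ....13..2.
After op 6 (insert('w')): buffer="ecskeewwgqewz" (len 13), cursors c1@8 c3@8 c2@12, authorship ....1313..22.
After op 7 (move_left): buffer="ecskeewwgqewz" (len 13), cursors c1@7 c3@7 c2@11, authorship ....1313..22.

Answer: 7 11 7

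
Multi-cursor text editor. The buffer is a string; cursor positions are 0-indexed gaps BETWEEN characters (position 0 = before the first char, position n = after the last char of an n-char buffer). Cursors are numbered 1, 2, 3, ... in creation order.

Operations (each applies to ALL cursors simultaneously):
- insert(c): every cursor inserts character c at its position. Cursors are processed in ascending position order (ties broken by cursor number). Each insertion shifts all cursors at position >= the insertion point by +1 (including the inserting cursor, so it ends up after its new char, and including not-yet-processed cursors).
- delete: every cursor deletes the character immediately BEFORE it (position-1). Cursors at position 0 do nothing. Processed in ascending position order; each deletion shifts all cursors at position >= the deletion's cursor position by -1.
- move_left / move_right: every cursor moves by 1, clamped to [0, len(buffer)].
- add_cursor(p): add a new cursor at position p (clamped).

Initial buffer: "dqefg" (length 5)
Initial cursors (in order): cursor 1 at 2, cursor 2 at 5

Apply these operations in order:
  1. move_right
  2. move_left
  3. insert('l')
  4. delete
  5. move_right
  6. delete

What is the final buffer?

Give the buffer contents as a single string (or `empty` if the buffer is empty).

After op 1 (move_right): buffer="dqefg" (len 5), cursors c1@3 c2@5, authorship .....
After op 2 (move_left): buffer="dqefg" (len 5), cursors c1@2 c2@4, authorship .....
After op 3 (insert('l')): buffer="dqleflg" (len 7), cursors c1@3 c2@6, authorship ..1..2.
After op 4 (delete): buffer="dqefg" (len 5), cursors c1@2 c2@4, authorship .....
After op 5 (move_right): buffer="dqefg" (len 5), cursors c1@3 c2@5, authorship .....
After op 6 (delete): buffer="dqf" (len 3), cursors c1@2 c2@3, authorship ...

Answer: dqf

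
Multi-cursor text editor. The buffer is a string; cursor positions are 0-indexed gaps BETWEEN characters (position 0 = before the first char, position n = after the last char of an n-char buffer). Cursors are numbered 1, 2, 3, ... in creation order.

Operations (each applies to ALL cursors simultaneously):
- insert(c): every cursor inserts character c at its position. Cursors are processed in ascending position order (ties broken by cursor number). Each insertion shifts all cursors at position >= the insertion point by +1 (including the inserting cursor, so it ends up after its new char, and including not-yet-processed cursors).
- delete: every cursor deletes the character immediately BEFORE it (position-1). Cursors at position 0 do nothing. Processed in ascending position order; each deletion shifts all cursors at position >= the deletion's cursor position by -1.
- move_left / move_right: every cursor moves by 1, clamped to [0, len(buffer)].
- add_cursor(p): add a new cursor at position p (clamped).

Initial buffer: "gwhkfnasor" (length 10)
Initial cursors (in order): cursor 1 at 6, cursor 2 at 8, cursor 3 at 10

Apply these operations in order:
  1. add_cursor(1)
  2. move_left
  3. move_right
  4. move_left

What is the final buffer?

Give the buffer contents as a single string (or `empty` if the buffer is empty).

After op 1 (add_cursor(1)): buffer="gwhkfnasor" (len 10), cursors c4@1 c1@6 c2@8 c3@10, authorship ..........
After op 2 (move_left): buffer="gwhkfnasor" (len 10), cursors c4@0 c1@5 c2@7 c3@9, authorship ..........
After op 3 (move_right): buffer="gwhkfnasor" (len 10), cursors c4@1 c1@6 c2@8 c3@10, authorship ..........
After op 4 (move_left): buffer="gwhkfnasor" (len 10), cursors c4@0 c1@5 c2@7 c3@9, authorship ..........

Answer: gwhkfnasor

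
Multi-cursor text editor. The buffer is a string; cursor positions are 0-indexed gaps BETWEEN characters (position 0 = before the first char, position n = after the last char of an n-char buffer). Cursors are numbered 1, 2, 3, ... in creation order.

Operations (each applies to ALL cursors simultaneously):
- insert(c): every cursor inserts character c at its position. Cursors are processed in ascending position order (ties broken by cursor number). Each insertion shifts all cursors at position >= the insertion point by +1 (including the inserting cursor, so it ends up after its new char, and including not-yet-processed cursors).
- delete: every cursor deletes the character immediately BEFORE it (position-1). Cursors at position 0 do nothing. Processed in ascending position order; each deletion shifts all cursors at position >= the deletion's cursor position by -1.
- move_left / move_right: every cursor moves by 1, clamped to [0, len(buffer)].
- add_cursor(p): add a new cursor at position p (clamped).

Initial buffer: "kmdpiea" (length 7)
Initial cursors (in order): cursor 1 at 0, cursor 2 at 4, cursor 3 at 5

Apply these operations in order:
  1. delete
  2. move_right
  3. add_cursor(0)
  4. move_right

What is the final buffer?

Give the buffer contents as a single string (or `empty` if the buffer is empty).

Answer: kmdea

Derivation:
After op 1 (delete): buffer="kmdea" (len 5), cursors c1@0 c2@3 c3@3, authorship .....
After op 2 (move_right): buffer="kmdea" (len 5), cursors c1@1 c2@4 c3@4, authorship .....
After op 3 (add_cursor(0)): buffer="kmdea" (len 5), cursors c4@0 c1@1 c2@4 c3@4, authorship .....
After op 4 (move_right): buffer="kmdea" (len 5), cursors c4@1 c1@2 c2@5 c3@5, authorship .....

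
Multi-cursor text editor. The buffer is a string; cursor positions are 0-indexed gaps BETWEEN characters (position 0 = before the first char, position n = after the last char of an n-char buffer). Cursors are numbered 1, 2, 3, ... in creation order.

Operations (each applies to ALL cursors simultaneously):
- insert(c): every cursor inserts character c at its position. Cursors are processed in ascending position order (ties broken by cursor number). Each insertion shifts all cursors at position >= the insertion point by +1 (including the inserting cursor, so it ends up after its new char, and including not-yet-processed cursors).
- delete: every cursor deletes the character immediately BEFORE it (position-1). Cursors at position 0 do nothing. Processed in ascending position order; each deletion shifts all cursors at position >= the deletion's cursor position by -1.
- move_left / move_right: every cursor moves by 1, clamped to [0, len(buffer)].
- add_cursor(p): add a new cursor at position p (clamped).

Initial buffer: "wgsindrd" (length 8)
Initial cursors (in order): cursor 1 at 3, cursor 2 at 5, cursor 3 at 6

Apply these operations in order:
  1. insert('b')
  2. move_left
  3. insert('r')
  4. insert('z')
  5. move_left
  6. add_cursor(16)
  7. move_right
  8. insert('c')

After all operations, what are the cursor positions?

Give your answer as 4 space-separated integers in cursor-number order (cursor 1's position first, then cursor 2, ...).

After op 1 (insert('b')): buffer="wgsbinbdbrd" (len 11), cursors c1@4 c2@7 c3@9, authorship ...1..2.3..
After op 2 (move_left): buffer="wgsbinbdbrd" (len 11), cursors c1@3 c2@6 c3@8, authorship ...1..2.3..
After op 3 (insert('r')): buffer="wgsrbinrbdrbrd" (len 14), cursors c1@4 c2@8 c3@11, authorship ...11..22.33..
After op 4 (insert('z')): buffer="wgsrzbinrzbdrzbrd" (len 17), cursors c1@5 c2@10 c3@14, authorship ...111..222.333..
After op 5 (move_left): buffer="wgsrzbinrzbdrzbrd" (len 17), cursors c1@4 c2@9 c3@13, authorship ...111..222.333..
After op 6 (add_cursor(16)): buffer="wgsrzbinrzbdrzbrd" (len 17), cursors c1@4 c2@9 c3@13 c4@16, authorship ...111..222.333..
After op 7 (move_right): buffer="wgsrzbinrzbdrzbrd" (len 17), cursors c1@5 c2@10 c3@14 c4@17, authorship ...111..222.333..
After op 8 (insert('c')): buffer="wgsrzcbinrzcbdrzcbrdc" (len 21), cursors c1@6 c2@12 c3@17 c4@21, authorship ...1111..2222.3333..4

Answer: 6 12 17 21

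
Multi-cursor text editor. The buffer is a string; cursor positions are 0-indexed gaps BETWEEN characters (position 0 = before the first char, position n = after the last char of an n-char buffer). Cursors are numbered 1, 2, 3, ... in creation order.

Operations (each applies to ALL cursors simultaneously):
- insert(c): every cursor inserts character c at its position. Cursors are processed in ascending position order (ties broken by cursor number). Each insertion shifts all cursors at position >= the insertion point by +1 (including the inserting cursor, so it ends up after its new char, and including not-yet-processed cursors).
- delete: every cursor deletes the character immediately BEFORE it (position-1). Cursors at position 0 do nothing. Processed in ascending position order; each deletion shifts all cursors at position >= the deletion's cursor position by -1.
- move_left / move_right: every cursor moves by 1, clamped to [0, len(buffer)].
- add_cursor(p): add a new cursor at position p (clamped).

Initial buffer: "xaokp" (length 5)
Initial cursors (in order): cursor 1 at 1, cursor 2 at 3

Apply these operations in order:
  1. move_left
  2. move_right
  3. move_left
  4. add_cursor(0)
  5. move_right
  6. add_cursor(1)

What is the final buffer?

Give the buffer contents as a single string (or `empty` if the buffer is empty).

Answer: xaokp

Derivation:
After op 1 (move_left): buffer="xaokp" (len 5), cursors c1@0 c2@2, authorship .....
After op 2 (move_right): buffer="xaokp" (len 5), cursors c1@1 c2@3, authorship .....
After op 3 (move_left): buffer="xaokp" (len 5), cursors c1@0 c2@2, authorship .....
After op 4 (add_cursor(0)): buffer="xaokp" (len 5), cursors c1@0 c3@0 c2@2, authorship .....
After op 5 (move_right): buffer="xaokp" (len 5), cursors c1@1 c3@1 c2@3, authorship .....
After op 6 (add_cursor(1)): buffer="xaokp" (len 5), cursors c1@1 c3@1 c4@1 c2@3, authorship .....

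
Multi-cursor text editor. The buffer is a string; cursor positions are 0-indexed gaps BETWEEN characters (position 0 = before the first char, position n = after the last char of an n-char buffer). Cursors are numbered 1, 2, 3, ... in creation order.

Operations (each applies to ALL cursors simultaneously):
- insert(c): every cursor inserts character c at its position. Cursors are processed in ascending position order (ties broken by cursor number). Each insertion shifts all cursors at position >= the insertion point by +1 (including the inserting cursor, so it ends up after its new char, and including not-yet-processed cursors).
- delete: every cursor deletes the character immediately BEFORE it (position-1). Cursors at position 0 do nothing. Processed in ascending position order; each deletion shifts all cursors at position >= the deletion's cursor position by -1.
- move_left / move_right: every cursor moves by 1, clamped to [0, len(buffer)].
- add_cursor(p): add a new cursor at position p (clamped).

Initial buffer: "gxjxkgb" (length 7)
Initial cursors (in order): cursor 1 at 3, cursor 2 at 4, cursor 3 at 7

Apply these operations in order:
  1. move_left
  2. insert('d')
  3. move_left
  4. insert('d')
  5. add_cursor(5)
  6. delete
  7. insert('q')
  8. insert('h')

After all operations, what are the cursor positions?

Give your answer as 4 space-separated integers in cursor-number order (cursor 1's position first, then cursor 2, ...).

After op 1 (move_left): buffer="gxjxkgb" (len 7), cursors c1@2 c2@3 c3@6, authorship .......
After op 2 (insert('d')): buffer="gxdjdxkgdb" (len 10), cursors c1@3 c2@5 c3@9, authorship ..1.2...3.
After op 3 (move_left): buffer="gxdjdxkgdb" (len 10), cursors c1@2 c2@4 c3@8, authorship ..1.2...3.
After op 4 (insert('d')): buffer="gxddjddxkgddb" (len 13), cursors c1@3 c2@6 c3@11, authorship ..11.22...33.
After op 5 (add_cursor(5)): buffer="gxddjddxkgddb" (len 13), cursors c1@3 c4@5 c2@6 c3@11, authorship ..11.22...33.
After op 6 (delete): buffer="gxddxkgdb" (len 9), cursors c1@2 c2@3 c4@3 c3@7, authorship ..12...3.
After op 7 (insert('q')): buffer="gxqdqqdxkgqdb" (len 13), cursors c1@3 c2@6 c4@6 c3@11, authorship ..11242...33.
After op 8 (insert('h')): buffer="gxqhdqqhhdxkgqhdb" (len 17), cursors c1@4 c2@9 c4@9 c3@15, authorship ..11124242...333.

Answer: 4 9 15 9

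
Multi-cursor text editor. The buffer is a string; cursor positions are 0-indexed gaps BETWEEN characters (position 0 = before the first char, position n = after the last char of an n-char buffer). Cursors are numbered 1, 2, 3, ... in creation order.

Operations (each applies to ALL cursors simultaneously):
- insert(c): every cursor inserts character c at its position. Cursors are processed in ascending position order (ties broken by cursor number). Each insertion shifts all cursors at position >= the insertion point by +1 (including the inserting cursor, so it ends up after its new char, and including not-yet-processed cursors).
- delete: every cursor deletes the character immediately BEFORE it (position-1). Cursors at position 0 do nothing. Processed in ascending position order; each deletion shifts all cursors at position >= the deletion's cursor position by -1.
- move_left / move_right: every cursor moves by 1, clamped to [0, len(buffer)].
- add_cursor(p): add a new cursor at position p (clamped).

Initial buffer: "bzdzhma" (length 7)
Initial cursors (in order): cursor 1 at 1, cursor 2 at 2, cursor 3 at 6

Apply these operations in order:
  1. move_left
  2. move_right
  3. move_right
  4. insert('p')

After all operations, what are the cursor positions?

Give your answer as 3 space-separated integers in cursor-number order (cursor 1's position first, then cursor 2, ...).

After op 1 (move_left): buffer="bzdzhma" (len 7), cursors c1@0 c2@1 c3@5, authorship .......
After op 2 (move_right): buffer="bzdzhma" (len 7), cursors c1@1 c2@2 c3@6, authorship .......
After op 3 (move_right): buffer="bzdzhma" (len 7), cursors c1@2 c2@3 c3@7, authorship .......
After op 4 (insert('p')): buffer="bzpdpzhmap" (len 10), cursors c1@3 c2@5 c3@10, authorship ..1.2....3

Answer: 3 5 10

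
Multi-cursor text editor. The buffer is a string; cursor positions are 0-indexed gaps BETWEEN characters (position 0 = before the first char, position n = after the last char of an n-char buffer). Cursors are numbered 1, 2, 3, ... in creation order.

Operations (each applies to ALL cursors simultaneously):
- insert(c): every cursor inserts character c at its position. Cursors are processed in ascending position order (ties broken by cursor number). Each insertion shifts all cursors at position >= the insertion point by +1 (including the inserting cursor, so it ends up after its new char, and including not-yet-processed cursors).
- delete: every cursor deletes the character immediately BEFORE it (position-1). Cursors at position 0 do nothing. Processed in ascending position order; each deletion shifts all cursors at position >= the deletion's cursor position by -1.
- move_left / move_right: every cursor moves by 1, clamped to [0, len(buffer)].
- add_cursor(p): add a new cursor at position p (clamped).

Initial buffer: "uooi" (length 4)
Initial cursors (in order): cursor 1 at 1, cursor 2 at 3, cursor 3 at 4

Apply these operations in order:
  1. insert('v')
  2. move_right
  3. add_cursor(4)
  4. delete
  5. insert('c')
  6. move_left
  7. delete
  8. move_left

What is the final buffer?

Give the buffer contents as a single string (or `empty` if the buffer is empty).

Answer: ucc

Derivation:
After op 1 (insert('v')): buffer="uvooviv" (len 7), cursors c1@2 c2@5 c3@7, authorship .1..2.3
After op 2 (move_right): buffer="uvooviv" (len 7), cursors c1@3 c2@6 c3@7, authorship .1..2.3
After op 3 (add_cursor(4)): buffer="uvooviv" (len 7), cursors c1@3 c4@4 c2@6 c3@7, authorship .1..2.3
After op 4 (delete): buffer="uvv" (len 3), cursors c1@2 c4@2 c2@3 c3@3, authorship .12
After op 5 (insert('c')): buffer="uvccvcc" (len 7), cursors c1@4 c4@4 c2@7 c3@7, authorship .114223
After op 6 (move_left): buffer="uvccvcc" (len 7), cursors c1@3 c4@3 c2@6 c3@6, authorship .114223
After op 7 (delete): buffer="ucc" (len 3), cursors c1@1 c4@1 c2@2 c3@2, authorship .43
After op 8 (move_left): buffer="ucc" (len 3), cursors c1@0 c4@0 c2@1 c3@1, authorship .43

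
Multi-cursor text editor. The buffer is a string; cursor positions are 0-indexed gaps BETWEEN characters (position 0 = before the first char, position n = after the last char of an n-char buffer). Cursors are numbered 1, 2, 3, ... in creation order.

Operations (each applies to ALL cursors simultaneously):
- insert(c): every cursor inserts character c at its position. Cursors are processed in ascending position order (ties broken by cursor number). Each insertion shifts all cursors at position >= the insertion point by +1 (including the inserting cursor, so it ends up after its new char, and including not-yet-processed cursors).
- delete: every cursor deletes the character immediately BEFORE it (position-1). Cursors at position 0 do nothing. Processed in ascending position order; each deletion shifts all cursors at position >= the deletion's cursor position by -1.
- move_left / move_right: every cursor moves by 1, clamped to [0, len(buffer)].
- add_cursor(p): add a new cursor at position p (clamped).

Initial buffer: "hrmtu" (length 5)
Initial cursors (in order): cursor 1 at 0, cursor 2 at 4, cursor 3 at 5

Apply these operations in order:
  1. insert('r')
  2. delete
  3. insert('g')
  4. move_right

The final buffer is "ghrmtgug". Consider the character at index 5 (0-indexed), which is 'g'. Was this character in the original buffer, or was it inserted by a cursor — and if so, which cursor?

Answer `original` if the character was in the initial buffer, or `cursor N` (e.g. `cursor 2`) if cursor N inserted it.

After op 1 (insert('r')): buffer="rhrmtrur" (len 8), cursors c1@1 c2@6 c3@8, authorship 1....2.3
After op 2 (delete): buffer="hrmtu" (len 5), cursors c1@0 c2@4 c3@5, authorship .....
After op 3 (insert('g')): buffer="ghrmtgug" (len 8), cursors c1@1 c2@6 c3@8, authorship 1....2.3
After op 4 (move_right): buffer="ghrmtgug" (len 8), cursors c1@2 c2@7 c3@8, authorship 1....2.3
Authorship (.=original, N=cursor N): 1 . . . . 2 . 3
Index 5: author = 2

Answer: cursor 2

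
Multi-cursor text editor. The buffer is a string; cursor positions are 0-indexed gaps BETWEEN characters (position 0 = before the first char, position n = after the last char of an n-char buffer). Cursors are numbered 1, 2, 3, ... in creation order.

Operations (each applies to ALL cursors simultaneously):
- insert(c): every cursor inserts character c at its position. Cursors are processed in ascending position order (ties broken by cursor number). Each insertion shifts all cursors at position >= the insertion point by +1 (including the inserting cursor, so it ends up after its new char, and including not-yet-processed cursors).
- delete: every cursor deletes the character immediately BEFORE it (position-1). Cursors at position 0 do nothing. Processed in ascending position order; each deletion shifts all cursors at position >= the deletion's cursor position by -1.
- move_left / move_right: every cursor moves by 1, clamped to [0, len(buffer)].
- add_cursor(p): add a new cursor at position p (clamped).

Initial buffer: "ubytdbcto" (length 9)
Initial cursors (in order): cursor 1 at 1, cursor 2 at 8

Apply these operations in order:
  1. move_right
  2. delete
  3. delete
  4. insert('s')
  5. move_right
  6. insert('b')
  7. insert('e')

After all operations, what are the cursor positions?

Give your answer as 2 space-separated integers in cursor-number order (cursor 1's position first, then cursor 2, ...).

Answer: 4 11

Derivation:
After op 1 (move_right): buffer="ubytdbcto" (len 9), cursors c1@2 c2@9, authorship .........
After op 2 (delete): buffer="uytdbct" (len 7), cursors c1@1 c2@7, authorship .......
After op 3 (delete): buffer="ytdbc" (len 5), cursors c1@0 c2@5, authorship .....
After op 4 (insert('s')): buffer="sytdbcs" (len 7), cursors c1@1 c2@7, authorship 1.....2
After op 5 (move_right): buffer="sytdbcs" (len 7), cursors c1@2 c2@7, authorship 1.....2
After op 6 (insert('b')): buffer="sybtdbcsb" (len 9), cursors c1@3 c2@9, authorship 1.1....22
After op 7 (insert('e')): buffer="sybetdbcsbe" (len 11), cursors c1@4 c2@11, authorship 1.11....222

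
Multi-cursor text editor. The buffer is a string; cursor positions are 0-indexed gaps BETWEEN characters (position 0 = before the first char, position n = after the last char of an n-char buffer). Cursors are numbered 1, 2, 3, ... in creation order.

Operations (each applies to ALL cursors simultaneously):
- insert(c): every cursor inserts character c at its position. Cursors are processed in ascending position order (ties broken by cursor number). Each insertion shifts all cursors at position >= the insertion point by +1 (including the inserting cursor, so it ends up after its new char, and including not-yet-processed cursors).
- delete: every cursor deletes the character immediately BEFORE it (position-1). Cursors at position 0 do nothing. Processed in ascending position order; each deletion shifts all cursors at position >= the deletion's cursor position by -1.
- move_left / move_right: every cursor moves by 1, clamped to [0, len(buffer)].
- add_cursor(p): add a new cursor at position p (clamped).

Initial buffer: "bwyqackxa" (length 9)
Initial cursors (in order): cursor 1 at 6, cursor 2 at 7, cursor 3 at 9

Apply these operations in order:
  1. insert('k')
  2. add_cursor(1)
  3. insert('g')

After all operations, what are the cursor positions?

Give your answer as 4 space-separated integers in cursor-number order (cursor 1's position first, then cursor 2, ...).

After op 1 (insert('k')): buffer="bwyqackkkxak" (len 12), cursors c1@7 c2@9 c3@12, authorship ......1.2..3
After op 2 (add_cursor(1)): buffer="bwyqackkkxak" (len 12), cursors c4@1 c1@7 c2@9 c3@12, authorship ......1.2..3
After op 3 (insert('g')): buffer="bgwyqackgkkgxakg" (len 16), cursors c4@2 c1@9 c2@12 c3@16, authorship .4.....11.22..33

Answer: 9 12 16 2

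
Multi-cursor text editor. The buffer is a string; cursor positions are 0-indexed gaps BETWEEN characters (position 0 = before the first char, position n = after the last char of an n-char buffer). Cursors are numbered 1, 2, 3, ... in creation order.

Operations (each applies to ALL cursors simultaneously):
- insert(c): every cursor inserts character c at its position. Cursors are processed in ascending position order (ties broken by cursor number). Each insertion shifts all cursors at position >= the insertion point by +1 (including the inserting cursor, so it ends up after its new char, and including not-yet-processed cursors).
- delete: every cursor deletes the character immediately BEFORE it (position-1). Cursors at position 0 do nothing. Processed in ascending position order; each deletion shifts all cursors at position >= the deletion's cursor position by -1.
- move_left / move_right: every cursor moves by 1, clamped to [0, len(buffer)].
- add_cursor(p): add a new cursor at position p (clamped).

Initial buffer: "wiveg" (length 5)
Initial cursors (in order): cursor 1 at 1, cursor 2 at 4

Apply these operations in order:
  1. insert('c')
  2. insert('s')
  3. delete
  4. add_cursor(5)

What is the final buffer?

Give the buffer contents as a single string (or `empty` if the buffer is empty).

After op 1 (insert('c')): buffer="wcivecg" (len 7), cursors c1@2 c2@6, authorship .1...2.
After op 2 (insert('s')): buffer="wcsivecsg" (len 9), cursors c1@3 c2@8, authorship .11...22.
After op 3 (delete): buffer="wcivecg" (len 7), cursors c1@2 c2@6, authorship .1...2.
After op 4 (add_cursor(5)): buffer="wcivecg" (len 7), cursors c1@2 c3@5 c2@6, authorship .1...2.

Answer: wcivecg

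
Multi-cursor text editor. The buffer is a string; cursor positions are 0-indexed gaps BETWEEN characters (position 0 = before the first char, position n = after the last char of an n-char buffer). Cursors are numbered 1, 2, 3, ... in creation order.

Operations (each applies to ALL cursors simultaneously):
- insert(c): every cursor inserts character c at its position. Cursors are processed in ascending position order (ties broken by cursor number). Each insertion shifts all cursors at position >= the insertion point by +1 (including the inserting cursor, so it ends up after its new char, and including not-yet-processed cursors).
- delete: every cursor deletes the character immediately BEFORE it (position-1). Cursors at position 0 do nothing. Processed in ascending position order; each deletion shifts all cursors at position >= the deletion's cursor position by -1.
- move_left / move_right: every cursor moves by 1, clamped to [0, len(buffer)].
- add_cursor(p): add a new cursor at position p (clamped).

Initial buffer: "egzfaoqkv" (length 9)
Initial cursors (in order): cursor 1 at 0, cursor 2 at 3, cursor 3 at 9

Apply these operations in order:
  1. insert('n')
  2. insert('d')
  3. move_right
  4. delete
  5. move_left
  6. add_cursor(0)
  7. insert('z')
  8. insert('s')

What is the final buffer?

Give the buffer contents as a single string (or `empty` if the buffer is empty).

Answer: zsnzsdgznzsdaoqkvzsn

Derivation:
After op 1 (insert('n')): buffer="negznfaoqkvn" (len 12), cursors c1@1 c2@5 c3@12, authorship 1...2......3
After op 2 (insert('d')): buffer="ndegzndfaoqkvnd" (len 15), cursors c1@2 c2@7 c3@15, authorship 11...22......33
After op 3 (move_right): buffer="ndegzndfaoqkvnd" (len 15), cursors c1@3 c2@8 c3@15, authorship 11...22......33
After op 4 (delete): buffer="ndgzndaoqkvn" (len 12), cursors c1@2 c2@6 c3@12, authorship 11..22.....3
After op 5 (move_left): buffer="ndgzndaoqkvn" (len 12), cursors c1@1 c2@5 c3@11, authorship 11..22.....3
After op 6 (add_cursor(0)): buffer="ndgzndaoqkvn" (len 12), cursors c4@0 c1@1 c2@5 c3@11, authorship 11..22.....3
After op 7 (insert('z')): buffer="znzdgznzdaoqkvzn" (len 16), cursors c4@1 c1@3 c2@8 c3@15, authorship 4111..222.....33
After op 8 (insert('s')): buffer="zsnzsdgznzsdaoqkvzsn" (len 20), cursors c4@2 c1@5 c2@11 c3@19, authorship 441111..2222.....333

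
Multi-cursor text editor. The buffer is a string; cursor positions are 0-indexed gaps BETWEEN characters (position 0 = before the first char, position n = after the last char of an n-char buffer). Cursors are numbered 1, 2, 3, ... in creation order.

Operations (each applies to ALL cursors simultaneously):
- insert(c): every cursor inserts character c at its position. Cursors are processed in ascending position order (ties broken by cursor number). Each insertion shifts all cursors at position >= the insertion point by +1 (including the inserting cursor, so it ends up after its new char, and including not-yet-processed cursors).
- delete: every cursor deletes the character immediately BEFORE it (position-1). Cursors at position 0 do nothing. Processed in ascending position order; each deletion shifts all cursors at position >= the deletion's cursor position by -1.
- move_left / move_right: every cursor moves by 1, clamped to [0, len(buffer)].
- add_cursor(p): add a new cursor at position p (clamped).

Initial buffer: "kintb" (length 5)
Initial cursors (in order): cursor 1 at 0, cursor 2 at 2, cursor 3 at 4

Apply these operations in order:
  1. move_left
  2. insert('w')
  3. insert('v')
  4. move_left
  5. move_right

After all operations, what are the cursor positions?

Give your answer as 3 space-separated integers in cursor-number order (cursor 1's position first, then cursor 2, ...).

After op 1 (move_left): buffer="kintb" (len 5), cursors c1@0 c2@1 c3@3, authorship .....
After op 2 (insert('w')): buffer="wkwinwtb" (len 8), cursors c1@1 c2@3 c3@6, authorship 1.2..3..
After op 3 (insert('v')): buffer="wvkwvinwvtb" (len 11), cursors c1@2 c2@5 c3@9, authorship 11.22..33..
After op 4 (move_left): buffer="wvkwvinwvtb" (len 11), cursors c1@1 c2@4 c3@8, authorship 11.22..33..
After op 5 (move_right): buffer="wvkwvinwvtb" (len 11), cursors c1@2 c2@5 c3@9, authorship 11.22..33..

Answer: 2 5 9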